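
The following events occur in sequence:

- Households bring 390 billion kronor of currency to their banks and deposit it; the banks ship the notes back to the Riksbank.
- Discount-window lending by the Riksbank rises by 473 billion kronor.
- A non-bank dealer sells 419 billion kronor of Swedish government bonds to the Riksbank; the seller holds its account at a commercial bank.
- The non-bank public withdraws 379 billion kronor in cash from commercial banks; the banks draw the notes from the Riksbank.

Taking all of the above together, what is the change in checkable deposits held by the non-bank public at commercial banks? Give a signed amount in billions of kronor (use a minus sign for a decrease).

Riksbank balance sheet:
  Assets:      Securities +419B, Loans to banks +473B
  Liabilities: Bank reserves +903B, Currency in circulation −11B
Commercial banking system:
  Assets:      Reserves at CB +903B
  Liabilities: Checkable deposits +430B, Borrowings from CB +473B
So the change in checkable deposits held by the non-bank public at commercial banks is +430 billion.

+430 billion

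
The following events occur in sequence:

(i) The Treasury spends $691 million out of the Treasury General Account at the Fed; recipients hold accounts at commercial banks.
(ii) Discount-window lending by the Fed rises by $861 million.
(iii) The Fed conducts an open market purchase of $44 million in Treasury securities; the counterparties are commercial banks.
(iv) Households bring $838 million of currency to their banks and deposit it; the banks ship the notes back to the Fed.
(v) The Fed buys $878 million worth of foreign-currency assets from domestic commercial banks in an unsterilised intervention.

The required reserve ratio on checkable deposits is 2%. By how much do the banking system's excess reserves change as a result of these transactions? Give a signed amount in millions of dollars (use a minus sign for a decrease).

+$3281.42 million

Government spending $691 million: reserves +$691M, deposits +$691M.
Discount-window loan $861 million: reserves +$861M, deposits 0.
OMO purchase (from banks) $44 million: reserves +$44M, deposits 0.
Currency deposit $838 million: reserves +$838M, deposits +$838M.
FX purchase $878 million: reserves +$878M, deposits 0.
Totals: Δreserves = +$3312M, Δdeposits = +$1529M.
Δrequired reserves = 2% × +$1529M = +$30.58M.
Δexcess reserves = Δreserves − Δrequired = +$3312M − (+$30.58M) = +$3281.42 million.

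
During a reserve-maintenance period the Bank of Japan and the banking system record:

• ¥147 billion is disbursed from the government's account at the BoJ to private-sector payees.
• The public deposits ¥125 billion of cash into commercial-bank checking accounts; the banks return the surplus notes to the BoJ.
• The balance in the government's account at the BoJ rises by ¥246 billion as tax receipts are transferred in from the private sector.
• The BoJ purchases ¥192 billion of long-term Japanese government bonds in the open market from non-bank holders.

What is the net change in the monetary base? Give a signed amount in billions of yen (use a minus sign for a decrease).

+¥93 billion

Government spending ¥147 billion: a non-base liability converts back to reserves → +¥147B.
Currency deposit ¥125 billion: just a shift between currency and reserves — both are base money → 0.
Government account inflow ¥246 billion: reserves shift to a non-base liability → −¥246B.
Asset purchase (from non-banks) ¥192 billion: BoJ balance sheet expands → +¥192B.
Net: 147 + 0 − 246 + 192 = +¥93 billion.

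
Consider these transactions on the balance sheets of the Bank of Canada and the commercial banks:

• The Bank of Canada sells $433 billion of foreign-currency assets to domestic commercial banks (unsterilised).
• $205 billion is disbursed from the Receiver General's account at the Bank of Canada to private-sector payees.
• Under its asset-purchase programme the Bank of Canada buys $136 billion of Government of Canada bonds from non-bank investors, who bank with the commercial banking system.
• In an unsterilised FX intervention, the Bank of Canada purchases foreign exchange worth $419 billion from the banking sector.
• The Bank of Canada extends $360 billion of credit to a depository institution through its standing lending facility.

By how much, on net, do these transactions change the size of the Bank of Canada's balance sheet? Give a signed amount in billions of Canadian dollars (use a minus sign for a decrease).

+$482 billion

FX sale $433 billion: a Bank of Canada asset is shed → −$433B.
Government spending $205 billion: only the composition of liabilities changes → 0.
Asset purchase (from non-banks) $136 billion: a Bank of Canada asset is acquired → +$136B.
FX purchase $419 billion: a Bank of Canada asset is acquired → +$419B.
Discount-window loan $360 billion: a Bank of Canada asset is acquired → +$360B.
Net: −433 + 0 + 136 + 419 + 360 = +$482 billion.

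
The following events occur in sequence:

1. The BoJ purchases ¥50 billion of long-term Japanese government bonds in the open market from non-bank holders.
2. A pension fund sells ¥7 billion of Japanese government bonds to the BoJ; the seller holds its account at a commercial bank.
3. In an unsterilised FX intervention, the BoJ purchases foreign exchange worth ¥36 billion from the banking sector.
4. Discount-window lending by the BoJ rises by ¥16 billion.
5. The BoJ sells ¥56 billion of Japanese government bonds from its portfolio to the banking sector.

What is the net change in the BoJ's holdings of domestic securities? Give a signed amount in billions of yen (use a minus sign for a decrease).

Asset purchase (from non-banks) ¥50 billion: securities added to the BoJ's portfolio → +¥50B.
Asset purchase (from non-banks) ¥7 billion: securities added to the BoJ's portfolio → +¥7B.
FX purchase ¥36 billion: the BoJ's securities portfolio is untouched → 0.
Discount-window loan ¥16 billion: the BoJ's securities portfolio is untouched → 0.
OMO sale (to banks) ¥56 billion: securities removed from the BoJ's portfolio → −¥56B.
Net: 50 + 7 + 0 + 0 − 56 = +¥1 billion.

+¥1 billion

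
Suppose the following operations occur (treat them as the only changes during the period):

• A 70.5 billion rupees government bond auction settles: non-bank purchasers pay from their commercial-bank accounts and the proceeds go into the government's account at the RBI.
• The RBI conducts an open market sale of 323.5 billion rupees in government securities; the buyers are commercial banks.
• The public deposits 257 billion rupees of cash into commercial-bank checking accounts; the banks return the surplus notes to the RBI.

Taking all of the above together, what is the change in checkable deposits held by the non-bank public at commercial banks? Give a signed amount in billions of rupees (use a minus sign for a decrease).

+186.5 billion

Government account inflow 70.5 billion rupees: non-bank counterparties' bank balances fall → −70.5B.
OMO sale (to banks) 323.5 billion rupees: the counterparty is a bank, so public deposits are unchanged → 0.
Currency deposit 257 billion rupees: non-bank counterparties' bank balances rise → +257B.
Net: −70.5 + 0 + 257 = +186.5 billion.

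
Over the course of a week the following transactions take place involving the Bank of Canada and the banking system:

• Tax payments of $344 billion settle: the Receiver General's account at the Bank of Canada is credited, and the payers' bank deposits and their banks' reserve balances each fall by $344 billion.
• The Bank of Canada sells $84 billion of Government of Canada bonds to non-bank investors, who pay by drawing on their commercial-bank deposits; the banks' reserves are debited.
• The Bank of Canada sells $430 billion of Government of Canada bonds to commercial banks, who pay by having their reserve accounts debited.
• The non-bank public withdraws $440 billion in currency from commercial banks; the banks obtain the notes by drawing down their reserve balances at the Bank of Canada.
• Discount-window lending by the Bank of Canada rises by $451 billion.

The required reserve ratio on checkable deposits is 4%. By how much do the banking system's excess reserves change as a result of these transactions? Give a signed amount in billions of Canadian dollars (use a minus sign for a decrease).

Government account inflow $344 billion: reserves −$344B, deposits −$344B.
Asset sale (to non-banks) $84 billion: reserves −$84B, deposits −$84B.
OMO sale (to banks) $430 billion: reserves −$430B, deposits 0.
Currency withdrawal $440 billion: reserves −$440B, deposits −$440B.
Discount-window loan $451 billion: reserves +$451B, deposits 0.
Totals: Δreserves = −$847B, Δdeposits = −$868B.
Δrequired reserves = 4% × −$868B = −$34.72B.
Δexcess reserves = Δreserves − Δrequired = −$847B − (−$34.72B) = -$812.28 billion.

-$812.28 billion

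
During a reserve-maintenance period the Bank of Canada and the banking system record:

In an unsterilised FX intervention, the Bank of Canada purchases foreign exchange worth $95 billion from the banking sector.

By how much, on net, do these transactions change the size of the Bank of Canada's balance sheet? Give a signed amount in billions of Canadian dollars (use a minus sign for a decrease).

FX purchase $95 billion: a Bank of Canada asset is acquired → +$95B.

+$95 billion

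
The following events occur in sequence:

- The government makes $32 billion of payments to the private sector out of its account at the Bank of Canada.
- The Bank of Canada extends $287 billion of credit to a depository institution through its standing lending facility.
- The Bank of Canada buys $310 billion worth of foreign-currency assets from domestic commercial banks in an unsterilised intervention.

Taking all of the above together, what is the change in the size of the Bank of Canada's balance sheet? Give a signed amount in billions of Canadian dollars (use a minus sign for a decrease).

+$597 billion

Government spending $32 billion: only the composition of liabilities changes → 0.
Discount-window loan $287 billion: a Bank of Canada asset is acquired → +$287B.
FX purchase $310 billion: a Bank of Canada asset is acquired → +$310B.
Net: 0 + 287 + 310 = +$597 billion.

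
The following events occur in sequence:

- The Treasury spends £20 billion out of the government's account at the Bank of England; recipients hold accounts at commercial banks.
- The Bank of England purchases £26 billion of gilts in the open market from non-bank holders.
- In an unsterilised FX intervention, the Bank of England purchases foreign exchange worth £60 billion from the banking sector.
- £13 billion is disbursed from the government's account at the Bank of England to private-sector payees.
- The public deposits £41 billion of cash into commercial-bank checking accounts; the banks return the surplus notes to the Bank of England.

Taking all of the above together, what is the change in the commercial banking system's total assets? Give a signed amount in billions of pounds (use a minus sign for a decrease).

Government spending £20 billion: bank balance sheets expand → +£20B.
Asset purchase (from non-banks) £26 billion: bank balance sheets expand → +£26B.
FX purchase £60 billion: just an asset swap on bank balance sheets → 0.
Government spending £13 billion: bank balance sheets expand → +£13B.
Currency deposit £41 billion: bank balance sheets expand → +£41B.
Net: 20 + 26 + 0 + 13 + 41 = +£100 billion.

+£100 billion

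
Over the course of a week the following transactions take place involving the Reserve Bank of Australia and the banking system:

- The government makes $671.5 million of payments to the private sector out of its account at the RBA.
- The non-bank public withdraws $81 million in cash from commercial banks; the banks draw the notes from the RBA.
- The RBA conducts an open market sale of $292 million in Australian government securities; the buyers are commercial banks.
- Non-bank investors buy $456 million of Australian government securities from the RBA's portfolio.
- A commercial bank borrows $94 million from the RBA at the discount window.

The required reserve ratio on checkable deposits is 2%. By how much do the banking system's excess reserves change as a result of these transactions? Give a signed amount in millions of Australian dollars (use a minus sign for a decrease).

-$66.19 million

Government spending $671.5 million: reserves +$671.5M, deposits +$671.5M.
Currency withdrawal $81 million: reserves −$81M, deposits −$81M.
OMO sale (to banks) $292 million: reserves −$292M, deposits 0.
Asset sale (to non-banks) $456 million: reserves −$456M, deposits −$456M.
Discount-window loan $94 million: reserves +$94M, deposits 0.
Totals: Δreserves = −$63.5M, Δdeposits = +$134.5M.
Δrequired reserves = 2% × +$134.5M = +$2.69M.
Δexcess reserves = Δreserves − Δrequired = −$63.5M − (+$2.69M) = -$66.19 million.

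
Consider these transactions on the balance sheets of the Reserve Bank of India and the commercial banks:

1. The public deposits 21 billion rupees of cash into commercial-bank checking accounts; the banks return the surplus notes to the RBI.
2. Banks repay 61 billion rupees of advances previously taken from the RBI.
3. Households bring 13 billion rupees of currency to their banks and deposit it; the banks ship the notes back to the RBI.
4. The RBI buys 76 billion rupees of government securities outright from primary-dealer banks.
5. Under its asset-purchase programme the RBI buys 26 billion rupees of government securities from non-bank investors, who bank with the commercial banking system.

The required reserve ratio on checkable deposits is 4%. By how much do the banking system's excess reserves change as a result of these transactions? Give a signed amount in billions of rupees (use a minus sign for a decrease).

+72.6 billion

Currency deposit 21 billion rupees: reserves +21B, deposits +21B.
Discount-window repayment 61 billion rupees: reserves −61B, deposits 0.
Currency deposit 13 billion rupees: reserves +13B, deposits +13B.
OMO purchase (from banks) 76 billion rupees: reserves +76B, deposits 0.
Asset purchase (from non-banks) 26 billion rupees: reserves +26B, deposits +26B.
Totals: Δreserves = +75B, Δdeposits = +60B.
Δrequired reserves = 4% × +60B = +2.4B.
Δexcess reserves = Δreserves − Δrequired = +75B − (+2.4B) = +72.6 billion.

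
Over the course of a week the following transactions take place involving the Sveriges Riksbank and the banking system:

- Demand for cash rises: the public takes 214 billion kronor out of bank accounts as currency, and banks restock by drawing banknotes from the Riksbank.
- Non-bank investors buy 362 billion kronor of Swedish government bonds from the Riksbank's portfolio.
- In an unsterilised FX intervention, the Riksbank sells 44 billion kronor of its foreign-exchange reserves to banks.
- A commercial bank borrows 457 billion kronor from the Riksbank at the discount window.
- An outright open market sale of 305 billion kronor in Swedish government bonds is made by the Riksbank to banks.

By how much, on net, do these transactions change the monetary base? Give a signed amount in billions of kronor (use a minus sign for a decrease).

Riksbank balance sheet:
  Assets:      Securities −667B, Loans to banks +457B, Foreign assets −44B
  Liabilities: Bank reserves −468B, Currency in circulation +214B
Monetary base = currency + reserves: +214B + (−468B) = -254 billion.

-254 billion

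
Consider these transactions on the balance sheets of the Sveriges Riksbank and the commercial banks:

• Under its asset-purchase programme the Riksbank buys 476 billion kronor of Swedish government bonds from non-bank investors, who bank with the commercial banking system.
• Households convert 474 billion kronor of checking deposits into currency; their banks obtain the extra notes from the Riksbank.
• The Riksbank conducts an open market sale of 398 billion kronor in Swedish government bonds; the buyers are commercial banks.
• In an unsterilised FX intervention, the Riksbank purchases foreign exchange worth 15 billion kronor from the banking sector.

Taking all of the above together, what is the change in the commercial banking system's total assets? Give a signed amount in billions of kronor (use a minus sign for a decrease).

Asset purchase (from non-banks) 476 billion kronor: bank balance sheets expand → +476B.
Currency withdrawal 474 billion kronor: bank balance sheets shrink → −474B.
OMO sale (to banks) 398 billion kronor: just an asset swap on bank balance sheets → 0.
FX purchase 15 billion kronor: just an asset swap on bank balance sheets → 0.
Net: 476 − 474 + 0 + 0 = +2 billion.

+2 billion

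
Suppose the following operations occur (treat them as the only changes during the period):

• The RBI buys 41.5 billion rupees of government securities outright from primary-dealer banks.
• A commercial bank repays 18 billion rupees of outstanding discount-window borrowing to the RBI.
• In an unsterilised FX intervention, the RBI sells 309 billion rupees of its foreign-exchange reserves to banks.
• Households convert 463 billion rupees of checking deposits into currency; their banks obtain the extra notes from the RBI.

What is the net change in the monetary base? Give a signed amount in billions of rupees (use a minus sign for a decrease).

OMO purchase (from banks) 41.5 billion rupees: RBI balance sheet expands → +41.5B.
Discount-window repayment 18 billion rupees: RBI balance sheet contracts → −18B.
FX sale 309 billion rupees: RBI balance sheet contracts → −309B.
Currency withdrawal 463 billion rupees: just a shift between currency and reserves — both are base money → 0.
Net: 41.5 − 18 − 309 + 0 = -285.5 billion.

-285.5 billion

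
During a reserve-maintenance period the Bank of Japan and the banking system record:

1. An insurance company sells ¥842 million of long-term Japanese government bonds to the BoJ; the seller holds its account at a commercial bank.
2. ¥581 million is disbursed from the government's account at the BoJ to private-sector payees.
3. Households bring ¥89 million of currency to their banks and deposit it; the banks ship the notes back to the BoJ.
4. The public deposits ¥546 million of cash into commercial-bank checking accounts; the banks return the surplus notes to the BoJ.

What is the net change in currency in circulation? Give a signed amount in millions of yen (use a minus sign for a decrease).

Asset purchase (from non-banks) ¥842 million: no currency enters or leaves circulation → 0.
Government spending ¥581 million: no currency enters or leaves circulation → 0.
Currency deposit ¥89 million: notes return to the central bank → −¥89M.
Currency deposit ¥546 million: notes return to the central bank → −¥546M.
Net: 0 + 0 − 89 − 546 = -¥635 million.

-¥635 million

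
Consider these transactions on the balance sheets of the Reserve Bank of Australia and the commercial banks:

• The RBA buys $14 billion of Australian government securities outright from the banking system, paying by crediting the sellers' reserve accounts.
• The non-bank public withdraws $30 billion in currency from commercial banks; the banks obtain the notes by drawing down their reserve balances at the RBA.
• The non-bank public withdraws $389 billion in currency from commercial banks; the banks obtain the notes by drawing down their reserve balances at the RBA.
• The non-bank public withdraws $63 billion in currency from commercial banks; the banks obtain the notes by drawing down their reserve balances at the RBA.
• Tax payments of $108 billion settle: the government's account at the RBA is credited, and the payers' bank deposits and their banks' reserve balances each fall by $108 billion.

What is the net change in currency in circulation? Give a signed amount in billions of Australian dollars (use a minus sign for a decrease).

+$482 billion

OMO purchase (from banks) $14 billion: no currency enters or leaves circulation → 0.
Currency withdrawal $30 billion: notes leave the central bank → +$30B.
Currency withdrawal $389 billion: notes leave the central bank → +$389B.
Currency withdrawal $63 billion: notes leave the central bank → +$63B.
Government account inflow $108 billion: no currency enters or leaves circulation → 0.
Net: 0 + 30 + 389 + 63 + 0 = +$482 billion.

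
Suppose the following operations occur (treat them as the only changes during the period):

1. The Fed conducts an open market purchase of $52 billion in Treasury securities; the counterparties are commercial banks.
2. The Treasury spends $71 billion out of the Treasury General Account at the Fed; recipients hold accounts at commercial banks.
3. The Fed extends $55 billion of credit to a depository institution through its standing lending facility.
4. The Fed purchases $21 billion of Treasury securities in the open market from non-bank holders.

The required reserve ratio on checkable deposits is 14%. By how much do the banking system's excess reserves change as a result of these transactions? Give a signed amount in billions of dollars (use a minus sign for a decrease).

OMO purchase (from banks) $52 billion: reserves +$52B, deposits 0.
Government spending $71 billion: reserves +$71B, deposits +$71B.
Discount-window loan $55 billion: reserves +$55B, deposits 0.
Asset purchase (from non-banks) $21 billion: reserves +$21B, deposits +$21B.
Totals: Δreserves = +$199B, Δdeposits = +$92B.
Δrequired reserves = 14% × +$92B = +$12.88B.
Δexcess reserves = Δreserves − Δrequired = +$199B − (+$12.88B) = +$186.12 billion.

+$186.12 billion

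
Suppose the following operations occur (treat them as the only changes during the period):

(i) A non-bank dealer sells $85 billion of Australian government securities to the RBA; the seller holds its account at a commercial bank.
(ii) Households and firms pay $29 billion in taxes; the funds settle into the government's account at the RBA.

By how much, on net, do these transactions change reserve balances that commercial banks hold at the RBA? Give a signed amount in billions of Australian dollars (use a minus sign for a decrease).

RBA balance sheet:
  Assets:      Securities +$85B
  Liabilities: Bank reserves +$56B, Government deposits +$29B
Commercial banking system:
  Assets:      Reserves at CB +$56B
  Liabilities: Checkable deposits +$56B
So the change in reserve balances that commercial banks hold at the RBA is +$56 billion.

+$56 billion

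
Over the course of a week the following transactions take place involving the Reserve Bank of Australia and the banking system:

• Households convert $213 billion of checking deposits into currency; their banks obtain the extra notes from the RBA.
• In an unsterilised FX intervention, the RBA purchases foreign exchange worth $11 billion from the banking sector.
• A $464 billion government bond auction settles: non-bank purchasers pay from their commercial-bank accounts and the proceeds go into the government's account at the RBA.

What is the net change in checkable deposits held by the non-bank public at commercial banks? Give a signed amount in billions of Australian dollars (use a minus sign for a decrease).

-$677 billion

Currency withdrawal $213 billion: non-bank counterparties' bank balances fall → −$213B.
FX purchase $11 billion: the counterparty is a bank, so public deposits are unchanged → 0.
Government account inflow $464 billion: non-bank counterparties' bank balances fall → −$464B.
Net: −213 + 0 − 464 = -$677 billion.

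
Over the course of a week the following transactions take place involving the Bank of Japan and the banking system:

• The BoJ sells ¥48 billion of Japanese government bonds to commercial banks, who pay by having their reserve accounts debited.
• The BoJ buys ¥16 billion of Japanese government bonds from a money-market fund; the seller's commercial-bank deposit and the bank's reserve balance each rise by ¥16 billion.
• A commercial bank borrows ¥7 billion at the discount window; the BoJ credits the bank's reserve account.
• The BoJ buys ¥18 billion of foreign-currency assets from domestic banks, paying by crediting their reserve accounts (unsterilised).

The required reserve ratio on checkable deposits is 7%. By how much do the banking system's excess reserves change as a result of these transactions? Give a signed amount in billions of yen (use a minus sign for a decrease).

-¥8.12 billion

OMO sale (to banks) ¥48 billion: reserves −¥48B, deposits 0.
Asset purchase (from non-banks) ¥16 billion: reserves +¥16B, deposits +¥16B.
Discount-window loan ¥7 billion: reserves +¥7B, deposits 0.
FX purchase ¥18 billion: reserves +¥18B, deposits 0.
Totals: Δreserves = −¥7B, Δdeposits = +¥16B.
Δrequired reserves = 7% × +¥16B = +¥1.12B.
Δexcess reserves = Δreserves − Δrequired = −¥7B − (+¥1.12B) = -¥8.12 billion.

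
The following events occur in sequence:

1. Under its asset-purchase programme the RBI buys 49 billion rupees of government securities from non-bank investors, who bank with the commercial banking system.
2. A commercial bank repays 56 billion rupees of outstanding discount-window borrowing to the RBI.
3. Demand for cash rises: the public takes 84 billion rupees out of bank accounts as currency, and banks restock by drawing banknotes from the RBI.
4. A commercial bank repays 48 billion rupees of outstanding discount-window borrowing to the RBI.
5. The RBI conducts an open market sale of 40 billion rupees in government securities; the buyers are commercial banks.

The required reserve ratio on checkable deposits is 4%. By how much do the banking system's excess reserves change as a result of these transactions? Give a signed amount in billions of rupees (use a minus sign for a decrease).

-177.6 billion

Asset purchase (from non-banks) 49 billion rupees: reserves +49B, deposits +49B.
Discount-window repayment 56 billion rupees: reserves −56B, deposits 0.
Currency withdrawal 84 billion rupees: reserves −84B, deposits −84B.
Discount-window repayment 48 billion rupees: reserves −48B, deposits 0.
OMO sale (to banks) 40 billion rupees: reserves −40B, deposits 0.
Totals: Δreserves = −179B, Δdeposits = −35B.
Δrequired reserves = 4% × −35B = −1.4B.
Δexcess reserves = Δreserves − Δrequired = −179B − (−1.4B) = -177.6 billion.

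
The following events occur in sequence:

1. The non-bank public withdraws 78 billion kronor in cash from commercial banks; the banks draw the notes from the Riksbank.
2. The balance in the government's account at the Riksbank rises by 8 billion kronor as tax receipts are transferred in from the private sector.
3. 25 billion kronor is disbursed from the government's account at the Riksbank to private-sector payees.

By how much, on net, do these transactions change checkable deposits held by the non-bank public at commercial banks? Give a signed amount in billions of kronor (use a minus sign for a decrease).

-61 billion

Riksbank balance sheet:
  Assets:      no change
  Liabilities: Bank reserves −61B, Currency in circulation +78B, Government deposits −17B
Commercial banking system:
  Assets:      Reserves at CB −61B
  Liabilities: Checkable deposits −61B
So the change in checkable deposits held by the non-bank public at commercial banks is -61 billion.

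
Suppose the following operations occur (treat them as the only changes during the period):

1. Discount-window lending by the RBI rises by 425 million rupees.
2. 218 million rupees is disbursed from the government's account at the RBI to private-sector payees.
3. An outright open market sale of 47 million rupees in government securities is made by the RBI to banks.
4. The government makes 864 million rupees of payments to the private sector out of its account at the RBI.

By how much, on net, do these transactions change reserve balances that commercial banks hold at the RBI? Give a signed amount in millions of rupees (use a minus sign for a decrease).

+1460 million

RBI balance sheet:
  Assets:      Securities −47M, Loans to banks +425M
  Liabilities: Bank reserves +1460M, Government deposits −1082M
So the change in reserve balances that commercial banks hold at the RBI is +1460 million.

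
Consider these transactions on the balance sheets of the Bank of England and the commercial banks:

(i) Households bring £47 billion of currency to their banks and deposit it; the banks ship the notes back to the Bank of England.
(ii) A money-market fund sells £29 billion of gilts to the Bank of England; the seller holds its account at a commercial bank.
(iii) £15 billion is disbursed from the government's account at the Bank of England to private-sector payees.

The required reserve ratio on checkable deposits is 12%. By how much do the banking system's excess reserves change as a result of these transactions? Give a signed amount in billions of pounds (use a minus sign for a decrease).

+£80.08 billion

Currency deposit £47 billion: reserves +£47B, deposits +£47B.
Asset purchase (from non-banks) £29 billion: reserves +£29B, deposits +£29B.
Government spending £15 billion: reserves +£15B, deposits +£15B.
Totals: Δreserves = +£91B, Δdeposits = +£91B.
Δrequired reserves = 12% × +£91B = +£10.92B.
Δexcess reserves = Δreserves − Δrequired = +£91B − (+£10.92B) = +£80.08 billion.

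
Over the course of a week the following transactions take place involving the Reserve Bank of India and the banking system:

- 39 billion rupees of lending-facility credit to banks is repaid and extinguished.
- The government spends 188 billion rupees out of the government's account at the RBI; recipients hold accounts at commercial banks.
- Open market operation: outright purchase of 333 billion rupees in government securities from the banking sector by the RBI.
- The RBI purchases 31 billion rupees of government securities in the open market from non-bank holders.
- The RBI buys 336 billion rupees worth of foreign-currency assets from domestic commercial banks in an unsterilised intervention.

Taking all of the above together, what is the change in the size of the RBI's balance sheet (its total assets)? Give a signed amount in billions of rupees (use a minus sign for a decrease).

RBI balance sheet:
  Assets:      Securities +364B, Loans to banks −39B, Foreign assets +336B
  Liabilities: Bank reserves +849B, Government deposits −188B
Change in total RBI assets = +661 billion.

+661 billion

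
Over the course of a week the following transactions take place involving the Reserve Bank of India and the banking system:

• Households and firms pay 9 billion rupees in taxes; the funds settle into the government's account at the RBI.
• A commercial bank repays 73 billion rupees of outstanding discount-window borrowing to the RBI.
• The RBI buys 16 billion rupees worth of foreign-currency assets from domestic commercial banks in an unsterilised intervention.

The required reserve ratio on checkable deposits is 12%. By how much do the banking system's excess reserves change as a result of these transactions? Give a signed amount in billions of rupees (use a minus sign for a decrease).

-64.92 billion

Government account inflow 9 billion rupees: reserves −9B, deposits −9B.
Discount-window repayment 73 billion rupees: reserves −73B, deposits 0.
FX purchase 16 billion rupees: reserves +16B, deposits 0.
Totals: Δreserves = −66B, Δdeposits = −9B.
Δrequired reserves = 12% × −9B = −1.08B.
Δexcess reserves = Δreserves − Δrequired = −66B − (−1.08B) = -64.92 billion.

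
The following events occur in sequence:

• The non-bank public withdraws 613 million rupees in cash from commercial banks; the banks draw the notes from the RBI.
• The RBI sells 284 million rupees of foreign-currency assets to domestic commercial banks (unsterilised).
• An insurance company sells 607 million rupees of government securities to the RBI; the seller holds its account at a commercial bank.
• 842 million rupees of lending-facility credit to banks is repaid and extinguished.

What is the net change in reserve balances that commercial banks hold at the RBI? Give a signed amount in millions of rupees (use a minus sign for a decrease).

-1132 million

Currency withdrawal 613 million rupees: banks swap reserves for currency → −613M.
FX sale 284 million rupees: the buying banks pay out of their reserve balances → −284M.
Asset purchase (from non-banks) 607 million rupees: the RBI pays by crediting reserve accounts → +607M.
Discount-window repayment 842 million rupees: repayment is debited from reserves → −842M.
Net: −613 − 284 + 607 − 842 = -1132 million.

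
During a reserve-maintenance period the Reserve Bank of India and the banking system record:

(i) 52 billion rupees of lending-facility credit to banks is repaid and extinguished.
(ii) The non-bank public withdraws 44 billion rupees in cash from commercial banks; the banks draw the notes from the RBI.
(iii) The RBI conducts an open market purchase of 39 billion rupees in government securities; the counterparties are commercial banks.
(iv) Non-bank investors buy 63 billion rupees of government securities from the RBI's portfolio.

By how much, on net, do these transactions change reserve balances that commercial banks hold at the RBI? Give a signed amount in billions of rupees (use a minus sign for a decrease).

-120 billion

Discount-window repayment 52 billion rupees: repayment is debited from reserves → −52B.
Currency withdrawal 44 billion rupees: banks swap reserves for currency → −44B.
OMO purchase (from banks) 39 billion rupees: the RBI pays by crediting reserve accounts → +39B.
Asset sale (to non-banks) 63 billion rupees: the non-bank buyers' banks settle from reserves → −63B.
Net: −52 − 44 + 39 − 63 = -120 billion.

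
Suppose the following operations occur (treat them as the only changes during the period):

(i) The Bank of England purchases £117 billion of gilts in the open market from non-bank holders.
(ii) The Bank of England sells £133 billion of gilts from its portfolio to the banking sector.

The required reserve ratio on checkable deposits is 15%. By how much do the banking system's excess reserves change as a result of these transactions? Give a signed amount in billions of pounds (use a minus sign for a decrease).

Asset purchase (from non-banks) £117 billion: reserves +£117B, deposits +£117B.
OMO sale (to banks) £133 billion: reserves −£133B, deposits 0.
Totals: Δreserves = −£16B, Δdeposits = +£117B.
Δrequired reserves = 15% × +£117B = +£17.55B.
Δexcess reserves = Δreserves − Δrequired = −£16B − (+£17.55B) = -£33.55 billion.

-£33.55 billion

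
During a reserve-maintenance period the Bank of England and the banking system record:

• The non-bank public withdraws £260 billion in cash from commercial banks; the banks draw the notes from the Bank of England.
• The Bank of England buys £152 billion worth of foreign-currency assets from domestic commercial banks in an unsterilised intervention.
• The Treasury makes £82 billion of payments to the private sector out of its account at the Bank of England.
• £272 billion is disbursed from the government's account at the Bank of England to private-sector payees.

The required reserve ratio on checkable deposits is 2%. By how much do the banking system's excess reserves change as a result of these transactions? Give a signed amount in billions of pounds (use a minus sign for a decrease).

+£244.12 billion

Currency withdrawal £260 billion: reserves −£260B, deposits −£260B.
FX purchase £152 billion: reserves +£152B, deposits 0.
Government spending £82 billion: reserves +£82B, deposits +£82B.
Government spending £272 billion: reserves +£272B, deposits +£272B.
Totals: Δreserves = +£246B, Δdeposits = +£94B.
Δrequired reserves = 2% × +£94B = +£1.88B.
Δexcess reserves = Δreserves − Δrequired = +£246B − (+£1.88B) = +£244.12 billion.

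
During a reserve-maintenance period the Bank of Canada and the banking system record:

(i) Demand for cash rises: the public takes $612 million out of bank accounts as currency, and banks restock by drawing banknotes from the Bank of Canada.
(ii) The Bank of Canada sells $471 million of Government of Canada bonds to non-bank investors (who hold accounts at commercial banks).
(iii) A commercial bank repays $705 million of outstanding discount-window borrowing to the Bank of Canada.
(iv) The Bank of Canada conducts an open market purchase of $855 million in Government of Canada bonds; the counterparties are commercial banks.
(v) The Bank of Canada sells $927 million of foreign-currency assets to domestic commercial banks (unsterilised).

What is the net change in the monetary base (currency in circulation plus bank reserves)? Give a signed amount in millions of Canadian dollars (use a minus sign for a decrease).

-$1248 million

Currency withdrawal $612 million: just a shift between currency and reserves — both are base money → 0.
Asset sale (to non-banks) $471 million: Bank of Canada balance sheet contracts → −$471M.
Discount-window repayment $705 million: Bank of Canada balance sheet contracts → −$705M.
OMO purchase (from banks) $855 million: Bank of Canada balance sheet expands → +$855M.
FX sale $927 million: Bank of Canada balance sheet contracts → −$927M.
Net: 0 − 471 − 705 + 855 − 927 = -$1248 million.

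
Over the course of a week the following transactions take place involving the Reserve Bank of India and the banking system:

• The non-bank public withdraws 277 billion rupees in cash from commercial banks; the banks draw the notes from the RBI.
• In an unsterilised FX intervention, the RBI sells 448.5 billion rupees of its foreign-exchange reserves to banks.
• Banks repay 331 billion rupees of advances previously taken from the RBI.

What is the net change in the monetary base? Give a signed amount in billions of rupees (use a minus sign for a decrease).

Currency withdrawal 277 billion rupees: just a shift between currency and reserves — both are base money → 0.
FX sale 448.5 billion rupees: RBI balance sheet contracts → −448.5B.
Discount-window repayment 331 billion rupees: RBI balance sheet contracts → −331B.
Net: 0 − 448.5 − 331 = -779.5 billion.

-779.5 billion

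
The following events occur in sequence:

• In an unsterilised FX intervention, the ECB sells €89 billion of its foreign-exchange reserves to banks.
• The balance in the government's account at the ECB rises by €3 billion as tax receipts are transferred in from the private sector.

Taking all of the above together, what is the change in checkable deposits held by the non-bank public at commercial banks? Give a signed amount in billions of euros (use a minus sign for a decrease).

FX sale €89 billion: the counterparty is a bank, so public deposits are unchanged → 0.
Government account inflow €3 billion: non-bank counterparties' bank balances fall → −€3B.
Net: 0 − 3 = -€3 billion.

-€3 billion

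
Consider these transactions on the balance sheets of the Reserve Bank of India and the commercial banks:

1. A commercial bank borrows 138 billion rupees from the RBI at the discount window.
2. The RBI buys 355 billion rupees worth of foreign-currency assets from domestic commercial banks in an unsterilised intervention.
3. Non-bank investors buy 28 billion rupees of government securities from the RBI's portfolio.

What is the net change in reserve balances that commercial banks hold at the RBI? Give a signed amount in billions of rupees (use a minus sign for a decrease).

+465 billion

Discount-window loan 138 billion rupees: the loan is credited to the bank's reserve account → +138B.
FX purchase 355 billion rupees: the RBI pays by crediting reserve accounts → +355B.
Asset sale (to non-banks) 28 billion rupees: the non-bank buyers' banks settle from reserves → −28B.
Net: 138 + 355 − 28 = +465 billion.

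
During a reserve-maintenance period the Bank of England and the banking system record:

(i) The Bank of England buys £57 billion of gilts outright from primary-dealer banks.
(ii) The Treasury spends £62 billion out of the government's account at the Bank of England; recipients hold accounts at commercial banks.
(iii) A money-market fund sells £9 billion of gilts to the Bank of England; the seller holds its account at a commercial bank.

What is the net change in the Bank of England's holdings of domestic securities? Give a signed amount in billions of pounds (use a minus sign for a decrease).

OMO purchase (from banks) £57 billion: securities added to the Bank of England's portfolio → +£57B.
Government spending £62 billion: the Bank of England's securities portfolio is untouched → 0.
Asset purchase (from non-banks) £9 billion: securities added to the Bank of England's portfolio → +£9B.
Net: 57 + 0 + 9 = +£66 billion.

+£66 billion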